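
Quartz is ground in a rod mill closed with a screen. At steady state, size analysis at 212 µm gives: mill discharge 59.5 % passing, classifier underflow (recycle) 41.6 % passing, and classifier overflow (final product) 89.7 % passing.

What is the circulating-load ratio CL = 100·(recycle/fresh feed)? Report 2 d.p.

Two-product formula at 212 µm:
(1+r)d = ru + o → r = (o−d)/(d−u)
r = (89.7 − 59.5)/(59.5 − 41.6) = 30.2/17.9 = 1.6872
CL = 100·r = 168.72 %

CL = 168.72 %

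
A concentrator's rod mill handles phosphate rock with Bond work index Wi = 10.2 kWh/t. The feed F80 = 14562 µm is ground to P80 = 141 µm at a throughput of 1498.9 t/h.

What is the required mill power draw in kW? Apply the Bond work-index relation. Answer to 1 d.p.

W = 10·Wi·(P80^(-½) − F80^(-½))
W = 10·10.2·(1/√141 − 1/√14562) = 10·10.2·(0.075928) = 7.7447 kWh/t
P_mill = W·ṁ = 7.7447·1498.9 = 11608.5 kW

P = 11608.5 kW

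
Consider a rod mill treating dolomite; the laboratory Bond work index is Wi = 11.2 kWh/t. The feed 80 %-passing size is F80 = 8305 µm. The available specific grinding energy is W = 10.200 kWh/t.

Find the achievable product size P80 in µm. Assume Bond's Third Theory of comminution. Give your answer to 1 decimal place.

P80 = 96.0 µm

W = 10·Wi·[P80^(−½) − F80^(−½)]
⇒ 1/√P80 = W/(10 Wi) + 1/√F80
  = 10.2000/(10·11.2) + 1/√8305 = 0.091071 + 0.010973 = 0.102045
P80 = (1/0.102045)² = 9.7996² = 96.03 µm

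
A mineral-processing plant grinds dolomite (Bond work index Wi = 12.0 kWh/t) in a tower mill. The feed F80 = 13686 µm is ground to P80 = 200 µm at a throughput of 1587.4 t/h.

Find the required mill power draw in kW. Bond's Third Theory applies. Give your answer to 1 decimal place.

W = 10 Wi / √P80 − 10 Wi / √F80
W = 10·12.0·(1/√200 − 1/√13686) = 10·12.0·(0.062163) = 7.4595 kWh/t
Mill draw = 7.4595 × 1587.4 = 11841.3 kW

P = 11841.3 kW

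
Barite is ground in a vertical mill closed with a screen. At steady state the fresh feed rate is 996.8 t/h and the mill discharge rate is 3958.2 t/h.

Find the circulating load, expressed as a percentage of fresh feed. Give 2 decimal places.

Mill node: discharge = fresh + recycle.
R = M − F = 3958.2 − 996.8 = 2961.4 t/h
CL = 100·R/F = 100·2961.4/996.8 = 297.09 %

CL = 297.09 %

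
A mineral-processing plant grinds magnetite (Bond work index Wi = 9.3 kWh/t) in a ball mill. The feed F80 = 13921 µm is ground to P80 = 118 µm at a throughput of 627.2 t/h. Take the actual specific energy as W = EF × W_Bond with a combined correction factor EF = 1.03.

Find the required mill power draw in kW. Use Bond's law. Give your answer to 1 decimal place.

Bond: W = 10·Wi·(1/√P80 − 1/√F80)
W = 10·9.3·(1/√118 − 1/√13921) = 10·9.3·(0.083582) = 7.7731 kWh/t
Apply correction: 7.7731 × 1.03 = 8.0063 kWh/t
P_mill = W·ṁ = 8.0063·627.2 = 5021.6 kW

P = 5021.6 kW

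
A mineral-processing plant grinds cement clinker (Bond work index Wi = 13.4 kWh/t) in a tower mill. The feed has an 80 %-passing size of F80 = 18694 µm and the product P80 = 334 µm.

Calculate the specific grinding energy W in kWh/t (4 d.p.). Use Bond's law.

W = 6.3521 kWh/t

Bond: W = 10·Wi·(1/√P80 − 1/√F80)
1/√334 = 0.054718;  1/√18694 = 0.007314
W = 10·13.4·(0.054718 − 0.007314) = 6.3521 kWh/t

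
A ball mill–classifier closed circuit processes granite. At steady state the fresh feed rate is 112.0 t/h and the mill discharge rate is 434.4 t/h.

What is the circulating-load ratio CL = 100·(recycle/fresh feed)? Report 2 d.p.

CL = 287.86 %

Steady state: M = F + R.
R = M − F = 434.4 − 112.0 = 322.4 t/h
CL = 100·R/F = 100·322.4/112.0 = 287.86 %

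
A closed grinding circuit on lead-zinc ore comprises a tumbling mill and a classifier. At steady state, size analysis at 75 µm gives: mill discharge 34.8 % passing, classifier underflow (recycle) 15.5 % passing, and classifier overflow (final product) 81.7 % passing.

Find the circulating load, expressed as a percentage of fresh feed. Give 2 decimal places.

Balance %-passing 75 µm (r = R/F):
(1+r)·d = r·u + o ⇒ r = (o−d)/(d−u)
r = (81.7 − 34.8)/(34.8 − 15.5) = 46.9/19.3 = 2.4301
CL = 100·r = 243.01 %

CL = 243.01 %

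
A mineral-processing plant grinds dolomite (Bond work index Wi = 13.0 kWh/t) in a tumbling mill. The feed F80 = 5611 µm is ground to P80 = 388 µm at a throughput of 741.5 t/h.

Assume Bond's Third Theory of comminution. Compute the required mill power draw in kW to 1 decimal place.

W = 10 Wi (1/√P80 − 1/√F80)  [Bond]
W = 10·13.0·(1/√388 − 1/√5611) = 10·13.0·(0.037417) = 4.8643 kWh/t
P_mill = W·ṁ = 4.8643·741.5 = 3606.8 kW

P = 3606.8 kW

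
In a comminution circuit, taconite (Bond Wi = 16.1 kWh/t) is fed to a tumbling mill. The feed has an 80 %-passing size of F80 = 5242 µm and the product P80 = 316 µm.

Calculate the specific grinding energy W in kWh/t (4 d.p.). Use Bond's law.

W = 10 Wi (P80^-0.5 − F80^-0.5)
1/√316 = 0.056254;  1/√5242 = 0.013812
W = 10·16.1·(0.056254 − 0.013812) = 6.8333 kWh/t

W = 6.8333 kWh/t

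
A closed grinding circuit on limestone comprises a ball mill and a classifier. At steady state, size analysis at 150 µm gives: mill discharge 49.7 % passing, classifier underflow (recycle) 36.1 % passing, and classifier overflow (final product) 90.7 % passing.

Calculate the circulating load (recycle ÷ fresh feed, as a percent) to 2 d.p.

Two-product formula at 150 µm:
Fd + Rd = Ru + Fo ⇒ R/F = (o−d)/(d−u)
r = (90.7 − 49.7)/(49.7 − 36.1) = 41.0/13.6 = 3.0147
CL = 100·r = 301.47 %

CL = 301.47 %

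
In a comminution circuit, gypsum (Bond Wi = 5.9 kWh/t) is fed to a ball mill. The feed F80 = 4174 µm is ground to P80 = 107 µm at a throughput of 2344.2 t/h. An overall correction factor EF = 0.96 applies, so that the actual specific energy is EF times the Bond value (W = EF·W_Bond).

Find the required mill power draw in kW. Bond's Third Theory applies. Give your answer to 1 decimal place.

P = 10780.7 kW

Bond:  W = 10 Wi (1/√P − 1/√F)
W = 10·5.9·(1/√107 − 1/√4174) = 10·5.9·(0.081195) = 4.7905 kWh/t
Corrected W = EF·W_Bond = 0.96·4.7905 = 4.5989 kWh/t
P = W·T = 4.5989·2344.2 = 10780.7 kW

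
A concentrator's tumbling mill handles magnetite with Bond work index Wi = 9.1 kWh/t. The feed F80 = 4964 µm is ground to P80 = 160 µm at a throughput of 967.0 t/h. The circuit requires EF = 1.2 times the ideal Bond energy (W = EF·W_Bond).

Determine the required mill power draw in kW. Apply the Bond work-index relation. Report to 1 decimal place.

P = 6849.4 kW

Bond:  W = 10 Wi (1/√P − 1/√F)
W = 10·9.1·(1/√160 − 1/√4964) = 10·9.1·(0.064864) = 5.9026 kWh/t
Corrected W = EF·W_Bond = 1.2·5.9026 = 7.0831 kWh/t
Mill draw = 7.0831 × 967.0 = 6849.4 kW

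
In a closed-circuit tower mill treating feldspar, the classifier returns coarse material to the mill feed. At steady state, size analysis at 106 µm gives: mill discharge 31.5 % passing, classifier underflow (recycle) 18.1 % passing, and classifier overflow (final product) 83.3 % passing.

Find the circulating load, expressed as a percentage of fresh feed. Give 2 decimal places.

CL = 386.57 %

Let r = R/F. Size balance at 106 µm:
Fd + Rd = Ru + Fo ⇒ R/F = (o−d)/(d−u)
r = (83.3 − 31.5)/(31.5 − 18.1) = 51.8/13.4 = 3.8657
CL = 100·r = 386.57 %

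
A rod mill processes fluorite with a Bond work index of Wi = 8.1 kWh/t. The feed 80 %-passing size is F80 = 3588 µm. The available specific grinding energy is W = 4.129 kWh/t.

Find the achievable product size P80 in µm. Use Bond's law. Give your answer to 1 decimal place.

W = 10 Wi (1/√P80 − 1/√F80)  [Bond]
⇒ 1/√P80 = W/(10·Wi) + 1/√F80
  = 4.1290/(10·8.1) + 1/√3588 = 0.050975 + 0.016695 = 0.067670
P80 = (1/0.067670)² = 14.7776² = 218.38 µm

P80 = 218.4 µm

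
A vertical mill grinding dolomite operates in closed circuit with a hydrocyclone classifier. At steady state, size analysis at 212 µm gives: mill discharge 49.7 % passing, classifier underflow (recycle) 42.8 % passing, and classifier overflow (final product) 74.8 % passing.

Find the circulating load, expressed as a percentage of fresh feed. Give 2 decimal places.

CL = 363.77 %

Classifier node, passing 212 µm:
(1+r)·d = r·u + o ⇒ r = (o−d)/(d−u)
r = (74.8 − 49.7)/(49.7 − 42.8) = 25.1/6.9 = 3.6377
CL = 100·r = 363.77 %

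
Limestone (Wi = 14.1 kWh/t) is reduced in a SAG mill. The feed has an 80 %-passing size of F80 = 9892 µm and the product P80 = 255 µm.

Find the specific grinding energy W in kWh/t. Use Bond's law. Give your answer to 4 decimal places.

W = 7.4121 kWh/t

W = 10 Wi (P80^-0.5 − F80^-0.5)
1/√255 = 0.062622;  1/√9892 = 0.010054
W = 10·14.1·(0.062622 − 0.010054) = 7.4121 kWh/t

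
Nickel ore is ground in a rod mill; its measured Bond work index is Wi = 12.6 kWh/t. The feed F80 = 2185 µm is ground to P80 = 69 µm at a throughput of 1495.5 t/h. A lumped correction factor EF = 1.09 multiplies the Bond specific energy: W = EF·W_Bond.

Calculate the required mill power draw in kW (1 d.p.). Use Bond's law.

W = 10·Wi·(P80^(-½) − F80^(-½))
W = 10·12.6·(1/√69 − 1/√2185) = 10·12.6·(0.098993) = 12.4731 kWh/t
Corrected W = EF·W_Bond = 1.09·12.4731 = 13.5957 kWh/t
P_mill = W·ṁ = 13.5957·1495.5 = 20332.3 kW

P = 20332.3 kW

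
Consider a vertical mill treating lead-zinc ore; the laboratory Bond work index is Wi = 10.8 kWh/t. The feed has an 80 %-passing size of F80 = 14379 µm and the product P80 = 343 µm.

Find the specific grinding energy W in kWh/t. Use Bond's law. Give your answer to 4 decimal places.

W = 4.9308 kWh/t

W = 10 Wi (1/√P80 − 1/√F80)  [Bond]
1/√343 = 0.053995;  1/√14379 = 0.008339
W = 10·10.8·(0.053995 − 0.008339) = 4.9308 kWh/t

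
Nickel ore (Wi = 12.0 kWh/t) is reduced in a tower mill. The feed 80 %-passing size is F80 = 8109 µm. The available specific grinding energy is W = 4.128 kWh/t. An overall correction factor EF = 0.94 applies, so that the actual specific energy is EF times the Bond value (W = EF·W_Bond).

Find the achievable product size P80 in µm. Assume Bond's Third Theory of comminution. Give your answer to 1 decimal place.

W = 10 Wi / √P80 − 10 Wi / √F80
W_Bond = W / EF = 4.128 / 0.94 = 4.3915 kWh/t
P80^-0.5 = F80^-0.5 + W_Bond/(10 Wi)
  = 4.3915/(10·12.0) + 1/√8109 = 0.036596 + 0.011105 = 0.047701
P80 = (1/0.047701)² = 20.9641² = 439.49 µm

P80 = 439.5 µm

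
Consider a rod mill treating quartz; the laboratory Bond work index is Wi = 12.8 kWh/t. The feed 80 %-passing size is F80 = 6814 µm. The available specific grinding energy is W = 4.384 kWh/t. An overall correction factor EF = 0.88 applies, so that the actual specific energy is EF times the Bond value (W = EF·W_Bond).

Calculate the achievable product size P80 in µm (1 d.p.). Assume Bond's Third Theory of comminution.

W_Bond = 10·Wi·(1/√P₈₀ − 1/√F₈₀)
W_Bond = W / EF = 4.384 / 0.88 = 4.9818 kWh/t
⇒ 1/√P80 = W_Bond/(10·Wi) + 1/√F80
  = 4.9818/(10·12.8) + 1/√6814 = 0.038920 + 0.012114 = 0.051035
P80 = (1/0.051035)² = 19.5945² = 383.94 µm

P80 = 383.9 µm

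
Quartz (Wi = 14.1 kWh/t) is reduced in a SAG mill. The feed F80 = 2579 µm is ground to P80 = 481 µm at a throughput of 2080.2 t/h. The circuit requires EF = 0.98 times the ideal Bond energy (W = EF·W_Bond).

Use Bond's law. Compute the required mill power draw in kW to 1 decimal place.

P = 7446.1 kW

W = 10 Wi / √P80 − 10 Wi / √F80
W = 10·14.1·(1/√481 − 1/√2579) = 10·14.1·(0.025905) = 3.6526 kWh/t
Apply correction: 3.6526 × 0.98 = 3.5795 kWh/t
Power = W × throughput = 3.5795 kWh/t × 2080.2 t/h = 7446.1 kW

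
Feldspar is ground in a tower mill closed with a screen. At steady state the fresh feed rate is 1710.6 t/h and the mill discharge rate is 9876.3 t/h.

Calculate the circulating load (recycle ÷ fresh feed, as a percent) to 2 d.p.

CL = 477.36 %

Discharge = new feed + return, hence
R = M − F = 9876.3 − 1710.6 = 8165.7 t/h
CL = 100·R/F = 100·8165.7/1710.6 = 477.36 %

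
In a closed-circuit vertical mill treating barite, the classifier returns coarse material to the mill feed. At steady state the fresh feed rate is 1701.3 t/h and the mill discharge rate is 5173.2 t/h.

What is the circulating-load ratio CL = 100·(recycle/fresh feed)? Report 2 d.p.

CL = 204.07 %

M = F + R at steady state, so:
R = M − F = 5173.2 − 1701.3 = 3471.9 t/h
CL = 100·R/F = 100·3471.9/1701.3 = 204.07 %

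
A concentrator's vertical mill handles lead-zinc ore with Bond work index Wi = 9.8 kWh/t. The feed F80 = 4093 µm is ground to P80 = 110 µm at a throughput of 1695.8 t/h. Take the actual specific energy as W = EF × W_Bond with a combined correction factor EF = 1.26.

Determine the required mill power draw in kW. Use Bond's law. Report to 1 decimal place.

W = 10 Wi (1/√P80 − 1/√F80)  [Bond]
W = 10·9.8·(1/√110 − 1/√4093) = 10·9.8·(0.079716) = 7.8121 kWh/t
With EF = 1.26: W = 7.8121·1.26 = 9.8433 kWh/t
Mill draw = 9.8433 × 1695.8 = 16692.2 kW

P = 16692.2 kW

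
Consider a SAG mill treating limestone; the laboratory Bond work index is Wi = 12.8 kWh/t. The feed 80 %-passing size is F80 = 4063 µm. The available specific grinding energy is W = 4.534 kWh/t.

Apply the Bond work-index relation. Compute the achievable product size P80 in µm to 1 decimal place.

W = 10 Wi (1/√P80 − 1/√F80)  [Bond]
1/√P80 = 1/√F80 + W/(10·Wi)
  = 4.5340/(10·12.8) + 1/√4063 = 0.035422 + 0.015688 = 0.051110
P80 = (1/0.051110)² = 19.5656² = 382.81 µm

P80 = 382.8 µm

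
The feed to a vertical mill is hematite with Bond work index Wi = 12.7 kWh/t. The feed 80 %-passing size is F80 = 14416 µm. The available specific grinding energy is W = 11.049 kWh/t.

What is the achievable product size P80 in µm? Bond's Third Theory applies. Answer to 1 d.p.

P80 = 110.0 µm

W = 10 Wi / √P80 − 10 Wi / √F80
P80^(−½) = W/(10 Wi) + F80^(−½)
  = 11.0490/(10·12.7) + 1/√14416 = 0.087000 + 0.008329 = 0.095329
P80 = (1/0.095329)² = 10.4900² = 110.04 µm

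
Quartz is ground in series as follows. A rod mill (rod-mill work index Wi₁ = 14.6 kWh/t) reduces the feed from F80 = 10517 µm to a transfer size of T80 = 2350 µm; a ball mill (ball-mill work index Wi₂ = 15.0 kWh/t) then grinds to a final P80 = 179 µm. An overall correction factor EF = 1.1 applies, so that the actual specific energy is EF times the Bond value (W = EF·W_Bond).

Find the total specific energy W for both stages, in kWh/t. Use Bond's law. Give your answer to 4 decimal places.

Bond:  W = 10 Wi (1/√P − 1/√F)
Stage 1 (10517→2350 µm, Wi₁=14.6): W₁ = 10·14.6·(0.020628 − 0.009751) = 1.5881 kWh/t
Stage 2 (2350→179 µm, Wi₂=15.0): W₂ = 10·15.0·(0.074744 − 0.020628) = 8.1173 kWh/t
W = W₁ + W₂ = 1.5881 + 8.1173 = 9.7054 kWh/t
With EF = 1.1: W = 9.7054·1.1 = 10.6759 kWh/t

W = 10.6759 kWh/t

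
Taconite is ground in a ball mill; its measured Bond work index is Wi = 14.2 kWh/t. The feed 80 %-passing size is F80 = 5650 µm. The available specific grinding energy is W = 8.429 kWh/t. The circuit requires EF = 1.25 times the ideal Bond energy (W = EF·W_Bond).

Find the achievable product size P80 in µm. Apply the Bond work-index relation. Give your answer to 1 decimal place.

W = 10 Wi (P80^-0.5 − F80^-0.5)
W_Bond = W / EF = 8.429 / 1.25 = 6.7432 kWh/t
⇒ 1/√P80 = W_Bond/(10 Wi) + 1/√F80
  = 6.7432/(10·14.2) + 1/√5650 = 0.047487 + 0.013304 = 0.060791
P80 = (1/0.060791)² = 16.4498² = 270.59 µm

P80 = 270.6 µm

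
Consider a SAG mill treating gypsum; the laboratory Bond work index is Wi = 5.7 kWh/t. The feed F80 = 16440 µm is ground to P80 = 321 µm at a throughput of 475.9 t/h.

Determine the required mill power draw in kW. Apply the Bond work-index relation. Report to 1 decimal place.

P = 1302.5 kW

W = 10·Wi·(P80^(-½) − F80^(-½))
W = 10·5.7·(1/√321 − 1/√16440) = 10·5.7·(0.048015) = 2.7369 kWh/t
Power = W × throughput = 2.7369 kWh/t × 475.9 t/h = 1302.5 kW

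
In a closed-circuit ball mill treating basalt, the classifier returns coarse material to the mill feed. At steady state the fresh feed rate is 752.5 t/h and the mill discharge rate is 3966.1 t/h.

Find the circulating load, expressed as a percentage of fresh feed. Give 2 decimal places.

CL = 427.06 %

Discharge = new feed + return, hence
R = M − F = 3966.1 − 752.5 = 3213.6 t/h
CL = 100·R/F = 100·3213.6/752.5 = 427.06 %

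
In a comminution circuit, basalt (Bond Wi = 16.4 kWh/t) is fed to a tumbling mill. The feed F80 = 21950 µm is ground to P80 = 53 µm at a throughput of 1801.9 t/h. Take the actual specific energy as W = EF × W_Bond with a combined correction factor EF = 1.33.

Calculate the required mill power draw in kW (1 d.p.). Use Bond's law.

P = 51334.1 kW

W = 10·Wi·[P80^(−½) − F80^(−½)]
W = 10·16.4·(1/√53 − 1/√21950) = 10·16.4·(0.130611) = 21.4202 kWh/t
W_actual = 1.33 × 21.4202 = 28.4888 kWh/t
P_mill = W·ṁ = 28.4888·1801.9 = 51334.1 kW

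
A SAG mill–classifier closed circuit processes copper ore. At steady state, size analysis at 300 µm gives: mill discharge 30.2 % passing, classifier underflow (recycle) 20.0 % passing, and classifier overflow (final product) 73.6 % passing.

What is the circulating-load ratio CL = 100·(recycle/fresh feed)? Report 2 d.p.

Let r = R/F. Size balance at 300 µm:
(1+r)·d = r·u + o ⇒ r = (o−d)/(d−u)
r = (73.6 − 30.2)/(30.2 − 20.0) = 43.4/10.2 = 4.2549
CL = 100·r = 425.49 %

CL = 425.49 %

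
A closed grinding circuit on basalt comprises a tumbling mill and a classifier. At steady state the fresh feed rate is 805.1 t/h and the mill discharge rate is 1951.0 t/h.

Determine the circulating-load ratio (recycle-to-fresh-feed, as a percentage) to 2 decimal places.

M = F + R at steady state, so:
R = M − F = 1951.0 − 805.1 = 1145.9 t/h
CL = 100·R/F = 100·1145.9/805.1 = 142.33 %

CL = 142.33 %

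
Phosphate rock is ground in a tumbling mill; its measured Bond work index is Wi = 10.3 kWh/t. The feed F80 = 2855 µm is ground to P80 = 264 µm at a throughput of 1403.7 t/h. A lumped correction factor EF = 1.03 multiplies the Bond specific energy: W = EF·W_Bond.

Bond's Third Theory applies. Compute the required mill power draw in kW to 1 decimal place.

W = 10·Wi·[P80^(−½) − F80^(−½)]
W = 10·10.3·(1/√264 − 1/√2855) = 10·10.3·(0.042830) = 4.4115 kWh/t
With EF = 1.03: W = 4.4115·1.03 = 4.5439 kWh/t
P_mill = W·ṁ = 4.5439·1403.7 = 6378.2 kW

P = 6378.2 kW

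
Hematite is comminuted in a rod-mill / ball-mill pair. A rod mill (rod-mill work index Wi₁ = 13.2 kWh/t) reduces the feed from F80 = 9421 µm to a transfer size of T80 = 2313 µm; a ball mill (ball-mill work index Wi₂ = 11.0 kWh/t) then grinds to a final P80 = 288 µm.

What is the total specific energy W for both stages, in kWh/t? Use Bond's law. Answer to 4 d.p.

W_Bond = 10·Wi·(1/√P₈₀ − 1/√F₈₀)
Stage 1 (9421→2313 µm, Wi₁=13.2): W₁ = 10·13.2·(0.020793 − 0.010303) = 1.3847 kWh/t
Stage 2 (2313→288 µm, Wi₂=11.0): W₂ = 10·11.0·(0.058926 − 0.020793) = 4.1946 kWh/t
W = W₁ + W₂ = 1.3847 + 4.1946 = 5.5793 kWh/t

W = 5.5793 kWh/t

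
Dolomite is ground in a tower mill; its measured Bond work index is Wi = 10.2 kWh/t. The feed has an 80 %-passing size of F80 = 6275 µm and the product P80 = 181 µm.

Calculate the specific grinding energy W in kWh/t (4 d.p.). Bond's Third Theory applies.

W = 6.2940 kWh/t

W = 10 Wi (P80^-0.5 − F80^-0.5)
1/√181 = 0.074329;  1/√6275 = 0.012624
W = 10·10.2·(0.074329 − 0.012624) = 6.2940 kWh/t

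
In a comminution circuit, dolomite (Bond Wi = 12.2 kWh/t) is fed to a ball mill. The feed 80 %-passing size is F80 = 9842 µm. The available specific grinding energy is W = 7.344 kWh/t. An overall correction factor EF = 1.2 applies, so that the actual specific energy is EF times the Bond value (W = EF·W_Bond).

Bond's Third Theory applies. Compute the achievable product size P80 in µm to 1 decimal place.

P80 = 275.5 µm

W = 10·Wi·[P80^(−½) − F80^(−½)]
W_Bond = W / EF = 7.344 / 1.2 = 6.1200 kWh/t
P80^-0.5 = F80^-0.5 + W_Bond/(10 Wi)
  = 6.1200/(10·12.2) + 1/√9842 = 0.050164 + 0.010080 = 0.060244
P80 = (1/0.060244)² = 16.5992² = 275.53 µm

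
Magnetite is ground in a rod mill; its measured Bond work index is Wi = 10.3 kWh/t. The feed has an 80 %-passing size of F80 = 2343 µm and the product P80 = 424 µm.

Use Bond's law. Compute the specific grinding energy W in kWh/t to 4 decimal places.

W = 10·Wi·[P80^(−½) − F80^(−½)]
1/√424 = 0.048564;  1/√2343 = 0.020659
W = 10·10.3·(0.048564 − 0.020659) = 2.8742 kWh/t

W = 2.8742 kWh/t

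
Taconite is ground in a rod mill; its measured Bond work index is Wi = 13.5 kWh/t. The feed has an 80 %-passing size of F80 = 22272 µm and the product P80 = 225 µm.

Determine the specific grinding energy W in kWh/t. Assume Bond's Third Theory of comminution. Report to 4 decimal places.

W = 10 Wi / √P80 − 10 Wi / √F80
1/√225 = 0.066667;  1/√22272 = 0.006701
W = 10·13.5·(0.066667 − 0.006701) = 8.0954 kWh/t

W = 8.0954 kWh/t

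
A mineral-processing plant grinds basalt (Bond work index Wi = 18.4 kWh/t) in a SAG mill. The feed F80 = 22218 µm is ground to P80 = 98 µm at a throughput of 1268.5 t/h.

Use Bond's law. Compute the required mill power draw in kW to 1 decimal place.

Bond: W = 10·Wi·(1/√P80 − 1/√F80)
W = 10·18.4·(1/√98 − 1/√22218) = 10·18.4·(0.094306) = 17.3524 kWh/t
Mill draw = 17.3524 × 1268.5 = 22011.5 kW

P = 22011.5 kW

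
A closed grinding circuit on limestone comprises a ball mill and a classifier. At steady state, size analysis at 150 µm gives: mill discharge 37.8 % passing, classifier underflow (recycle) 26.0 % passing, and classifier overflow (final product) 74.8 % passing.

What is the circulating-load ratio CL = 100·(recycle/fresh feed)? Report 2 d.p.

CL = 313.56 %

Two-product formula at 150 µm:
d + r·d = r·u + o → r(d−u) = o−d
r = (74.8 − 37.8)/(37.8 − 26.0) = 37.0/11.8 = 3.1356
CL = 100·r = 313.56 %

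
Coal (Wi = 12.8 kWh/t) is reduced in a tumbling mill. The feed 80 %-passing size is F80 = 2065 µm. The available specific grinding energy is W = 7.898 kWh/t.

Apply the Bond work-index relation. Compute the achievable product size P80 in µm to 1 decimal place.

P80 = 142.7 µm

W_Bond = 10·Wi·(1/√P₈₀ − 1/√F₈₀)
P80^-0.5 = F80^-0.5 + W/(10 Wi)
  = 7.8980/(10·12.8) + 1/√2065 = 0.061703 + 0.022006 = 0.083709
P80 = (1/0.083709)² = 11.9461² = 142.71 µm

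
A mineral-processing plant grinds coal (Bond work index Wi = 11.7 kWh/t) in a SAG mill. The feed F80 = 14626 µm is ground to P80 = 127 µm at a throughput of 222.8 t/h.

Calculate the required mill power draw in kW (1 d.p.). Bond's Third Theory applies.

W = 10 Wi (P80^-0.5 − F80^-0.5)
W = 10·11.7·(1/√127 − 1/√14626) = 10·11.7·(0.080467) = 9.4146 kWh/t
Mill draw = 9.4146 × 222.8 = 2097.6 kW

P = 2097.6 kW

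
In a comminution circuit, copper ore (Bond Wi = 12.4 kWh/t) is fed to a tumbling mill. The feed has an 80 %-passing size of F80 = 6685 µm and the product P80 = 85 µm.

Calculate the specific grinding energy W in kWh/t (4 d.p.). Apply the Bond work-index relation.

W = 11.9331 kWh/t

W_Bond = 10·Wi·(1/√P₈₀ − 1/√F₈₀)
1/√85 = 0.108465;  1/√6685 = 0.012231
W = 10·12.4·(0.108465 − 0.012231) = 11.9331 kWh/t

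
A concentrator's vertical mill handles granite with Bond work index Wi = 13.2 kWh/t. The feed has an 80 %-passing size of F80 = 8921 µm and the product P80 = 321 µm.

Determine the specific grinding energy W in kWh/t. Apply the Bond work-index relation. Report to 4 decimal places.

W = 10·Wi·[P80^(−½) − F80^(−½)]
1/√321 = 0.055815;  1/√8921 = 0.010587
W = 10·13.2·(0.055815 − 0.010587) = 5.9700 kWh/t

W = 5.9700 kWh/t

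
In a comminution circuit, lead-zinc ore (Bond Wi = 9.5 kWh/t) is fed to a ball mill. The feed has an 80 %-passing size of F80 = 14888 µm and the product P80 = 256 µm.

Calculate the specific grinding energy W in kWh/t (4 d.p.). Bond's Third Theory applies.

W = 5.1589 kWh/t

W = 10·Wi·(P80^(-½) − F80^(-½))
1/√256 = 0.062500;  1/√14888 = 0.008196
W = 10·9.5·(0.062500 − 0.008196) = 5.1589 kWh/t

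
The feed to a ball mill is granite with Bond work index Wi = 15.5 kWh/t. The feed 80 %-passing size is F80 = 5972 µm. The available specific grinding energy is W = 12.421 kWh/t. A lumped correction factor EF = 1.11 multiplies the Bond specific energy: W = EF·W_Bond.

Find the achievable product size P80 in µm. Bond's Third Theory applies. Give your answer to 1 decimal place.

Bond:  W = 10 Wi (1/√P − 1/√F)
W_Bond = W / EF = 12.421 / 1.11 = 11.1901 kWh/t
P80^(−½) = W_Bond/(10 Wi) + F80^(−½)
  = 11.1901/(10·15.5) + 1/√5972 = 0.072194 + 0.012940 = 0.085134
P80 = (1/0.085134)² = 11.7461² = 137.97 µm

P80 = 138.0 µm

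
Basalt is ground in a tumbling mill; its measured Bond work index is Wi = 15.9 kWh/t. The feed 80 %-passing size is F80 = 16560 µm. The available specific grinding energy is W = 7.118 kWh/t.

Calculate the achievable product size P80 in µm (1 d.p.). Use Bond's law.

W = 10·Wi·[P80^(−½) − F80^(−½)]
P80^(−½) = W/(10 Wi) + F80^(−½)
  = 7.1180/(10·15.9) + 1/√16560 = 0.044767 + 0.007771 = 0.052538
P80 = (1/0.052538)² = 19.0338² = 362.28 µm

P80 = 362.3 µm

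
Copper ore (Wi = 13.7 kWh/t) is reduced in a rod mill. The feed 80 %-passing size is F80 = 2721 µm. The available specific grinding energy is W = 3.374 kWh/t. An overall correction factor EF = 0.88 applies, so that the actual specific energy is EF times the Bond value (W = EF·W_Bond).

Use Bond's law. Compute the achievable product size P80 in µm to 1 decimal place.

W = 10 Wi / √P80 − 10 Wi / √F80
W_Bond = W / EF = 3.374 / 0.88 = 3.8341 kWh/t
1/√P80 = 1/√F80 + W_Bond/(10·Wi)
  = 3.8341/(10·13.7) + 1/√2721 = 0.027986 + 0.019171 = 0.047157
P80 = (1/0.047157)² = 21.2059² = 449.69 µm

P80 = 449.7 µm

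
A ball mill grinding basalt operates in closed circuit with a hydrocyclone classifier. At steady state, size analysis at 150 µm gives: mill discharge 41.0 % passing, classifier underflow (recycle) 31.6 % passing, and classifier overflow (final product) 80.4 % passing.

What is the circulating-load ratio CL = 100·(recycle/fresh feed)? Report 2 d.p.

CL = 419.15 %

Let r = R/F. Size balance at 150 µm:
Fd + Rd = Ru + Fo ⇒ R/F = (o−d)/(d−u)
r = (80.4 − 41.0)/(41.0 − 31.6) = 39.4/9.4 = 4.1915
CL = 100·r = 419.15 %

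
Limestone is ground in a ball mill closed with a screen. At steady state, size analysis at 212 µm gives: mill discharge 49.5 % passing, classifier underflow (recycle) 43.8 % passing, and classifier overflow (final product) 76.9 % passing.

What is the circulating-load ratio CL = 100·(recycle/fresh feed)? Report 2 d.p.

CL = 480.70 %

Balance %-passing 212 µm (r = R/F):
d + r·d = r·u + o → r(d−u) = o−d
r = (76.9 − 49.5)/(49.5 − 43.8) = 27.4/5.7 = 4.8070
CL = 100·r = 480.70 %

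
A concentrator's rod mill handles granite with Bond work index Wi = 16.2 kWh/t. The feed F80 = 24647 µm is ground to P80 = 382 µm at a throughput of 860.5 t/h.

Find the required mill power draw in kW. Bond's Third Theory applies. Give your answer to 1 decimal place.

Bond:  W = 10 Wi (1/√P − 1/√F)
W = 10·16.2·(1/√382 − 1/√24647) = 10·16.2·(0.044795) = 7.2568 kWh/t
P_mill = W·ṁ = 7.2568·860.5 = 6244.4 kW

P = 6244.4 kW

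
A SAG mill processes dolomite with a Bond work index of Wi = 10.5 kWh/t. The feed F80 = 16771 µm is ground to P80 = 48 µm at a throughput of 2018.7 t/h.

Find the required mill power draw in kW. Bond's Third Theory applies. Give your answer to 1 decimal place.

W_Bond = 10·Wi·(1/√P₈₀ − 1/√F₈₀)
W = 10·10.5·(1/√48 − 1/√16771) = 10·10.5·(0.136616) = 14.3447 kWh/t
P = W·T = 14.3447·2018.7 = 28957.5 kW

P = 28957.5 kW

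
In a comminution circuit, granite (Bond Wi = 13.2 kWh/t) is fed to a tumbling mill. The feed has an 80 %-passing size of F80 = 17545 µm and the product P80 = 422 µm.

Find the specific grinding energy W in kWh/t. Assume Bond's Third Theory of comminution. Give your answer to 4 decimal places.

W = 10 Wi (P80^-0.5 − F80^-0.5)
1/√422 = 0.048679;  1/√17545 = 0.007550
W = 10·13.2·(0.048679 − 0.007550) = 5.4291 kWh/t

W = 5.4291 kWh/t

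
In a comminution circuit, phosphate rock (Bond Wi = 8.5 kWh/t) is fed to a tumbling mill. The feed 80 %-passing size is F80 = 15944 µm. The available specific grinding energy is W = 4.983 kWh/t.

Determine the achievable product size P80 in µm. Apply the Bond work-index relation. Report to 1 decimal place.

Bond:  W = 10 Wi (1/√P − 1/√F)
P80^-0.5 = F80^-0.5 + W/(10 Wi)
  = 4.9830/(10·8.5) + 1/√15944 = 0.058624 + 0.007920 = 0.066543
P80 = (1/0.066543)² = 15.0279² = 225.84 µm

P80 = 225.8 µm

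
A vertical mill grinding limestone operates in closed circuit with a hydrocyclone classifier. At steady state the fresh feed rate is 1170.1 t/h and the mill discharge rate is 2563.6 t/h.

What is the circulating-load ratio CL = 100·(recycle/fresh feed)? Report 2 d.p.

CL = 119.09 %

Steady state: M = F + R.
R = M − F = 2563.6 − 1170.1 = 1393.5 t/h
CL = 100·R/F = 100·1393.5/1170.1 = 119.09 %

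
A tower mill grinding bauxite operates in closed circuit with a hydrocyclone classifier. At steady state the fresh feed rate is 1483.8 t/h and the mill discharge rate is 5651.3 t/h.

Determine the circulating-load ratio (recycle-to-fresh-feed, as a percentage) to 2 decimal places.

Steady state: M = F + R.
R = M − F = 5651.3 − 1483.8 = 4167.5 t/h
CL = 100·R/F = 100·4167.5/1483.8 = 280.87 %

CL = 280.87 %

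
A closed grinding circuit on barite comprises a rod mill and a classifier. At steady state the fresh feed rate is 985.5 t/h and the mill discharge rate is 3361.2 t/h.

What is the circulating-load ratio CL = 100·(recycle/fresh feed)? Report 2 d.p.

CL = 241.07 %

M = F + R at steady state, so:
R = M − F = 3361.2 − 985.5 = 2375.7 t/h
CL = 100·R/F = 100·2375.7/985.5 = 241.07 %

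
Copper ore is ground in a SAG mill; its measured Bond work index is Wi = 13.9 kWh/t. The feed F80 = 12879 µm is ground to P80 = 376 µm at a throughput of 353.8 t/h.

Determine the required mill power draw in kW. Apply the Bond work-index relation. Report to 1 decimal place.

Bond:  W = 10 Wi (1/√P − 1/√F)
W = 10·13.9·(1/√376 − 1/√12879) = 10·13.9·(0.042759) = 5.9436 kWh/t
Power = W × throughput = 5.9436 kWh/t × 353.8 t/h = 2102.8 kW

P = 2102.8 kW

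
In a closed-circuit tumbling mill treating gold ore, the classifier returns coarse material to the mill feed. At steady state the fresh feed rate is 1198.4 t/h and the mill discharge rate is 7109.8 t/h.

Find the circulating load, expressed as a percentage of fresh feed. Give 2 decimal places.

CL = 493.27 %

Steady state: M = F + R.
R = M − F = 7109.8 − 1198.4 = 5911.4 t/h
CL = 100·R/F = 100·5911.4/1198.4 = 493.27 %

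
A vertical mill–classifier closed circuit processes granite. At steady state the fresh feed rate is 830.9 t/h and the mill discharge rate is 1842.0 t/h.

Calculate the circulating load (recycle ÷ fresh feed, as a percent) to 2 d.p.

CL = 121.69 %

Discharge = new feed + return, hence
R = M − F = 1842.0 − 830.9 = 1011.1 t/h
CL = 100·R/F = 100·1011.1/830.9 = 121.69 %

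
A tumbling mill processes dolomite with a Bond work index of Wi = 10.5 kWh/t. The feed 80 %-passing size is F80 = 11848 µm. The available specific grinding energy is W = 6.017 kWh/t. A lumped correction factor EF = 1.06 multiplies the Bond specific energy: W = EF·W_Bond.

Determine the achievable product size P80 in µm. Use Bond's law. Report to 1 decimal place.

P80 = 250.0 µm

Bond: W = 10·Wi·(1/√P80 − 1/√F80)
W_Bond = W / EF = 6.017 / 1.06 = 5.6764 kWh/t
P80^-0.5 = F80^-0.5 + W_Bond/(10 Wi)
  = 5.6764/(10·10.5) + 1/√11848 = 0.054061 + 0.009187 = 0.063248
P80 = (1/0.063248)² = 15.8107² = 249.98 µm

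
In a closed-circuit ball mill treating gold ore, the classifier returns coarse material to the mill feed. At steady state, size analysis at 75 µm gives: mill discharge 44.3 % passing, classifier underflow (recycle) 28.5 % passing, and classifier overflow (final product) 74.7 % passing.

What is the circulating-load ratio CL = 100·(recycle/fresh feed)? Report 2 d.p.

CL = 192.41 %

Mass balance on the −75 µm fraction:
(1+r)·d = r·u + o ⇒ r = (o−d)/(d−u)
r = (74.7 − 44.3)/(44.3 − 28.5) = 30.4/15.8 = 1.9241
CL = 100·r = 192.41 %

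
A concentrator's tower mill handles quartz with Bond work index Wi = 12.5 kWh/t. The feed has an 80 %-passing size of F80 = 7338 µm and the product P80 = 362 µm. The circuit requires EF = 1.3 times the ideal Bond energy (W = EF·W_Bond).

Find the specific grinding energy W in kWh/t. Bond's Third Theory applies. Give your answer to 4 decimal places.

W = 10·Wi·(P80^(-½) − F80^(-½))
1/√362 = 0.052559;  1/√7338 = 0.011674
W = 10·12.5·(0.052559 − 0.011674) = 5.1106 kWh/t
With EF = 1.3: W = 5.1106·1.3 = 6.6438 kWh/t

W = 6.6438 kWh/t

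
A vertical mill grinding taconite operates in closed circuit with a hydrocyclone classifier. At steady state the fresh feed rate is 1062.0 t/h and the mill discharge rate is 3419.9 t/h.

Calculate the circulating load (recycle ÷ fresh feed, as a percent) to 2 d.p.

CL = 222.02 %

Mill node: discharge = fresh + recycle.
R = M − F = 3419.9 − 1062.0 = 2357.9 t/h
CL = 100·R/F = 100·2357.9/1062.0 = 222.02 %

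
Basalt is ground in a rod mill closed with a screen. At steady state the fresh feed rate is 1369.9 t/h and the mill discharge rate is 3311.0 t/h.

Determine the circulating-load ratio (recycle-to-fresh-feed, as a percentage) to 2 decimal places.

Mill node: discharge = fresh + recycle.
R = M − F = 3311.0 − 1369.9 = 1941.1 t/h
CL = 100·R/F = 100·1941.1/1369.9 = 141.70 %

CL = 141.70 %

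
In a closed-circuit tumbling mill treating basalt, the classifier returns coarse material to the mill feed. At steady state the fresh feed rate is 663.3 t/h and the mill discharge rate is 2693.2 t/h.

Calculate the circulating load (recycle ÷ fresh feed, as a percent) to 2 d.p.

Steady state: M = F + R.
R = M − F = 2693.2 − 663.3 = 2029.9 t/h
CL = 100·R/F = 100·2029.9/663.3 = 306.03 %

CL = 306.03 %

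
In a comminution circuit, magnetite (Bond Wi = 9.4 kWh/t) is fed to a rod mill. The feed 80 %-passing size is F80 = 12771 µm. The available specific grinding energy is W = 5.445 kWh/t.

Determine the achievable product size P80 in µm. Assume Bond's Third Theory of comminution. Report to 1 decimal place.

P80 = 224.3 µm

W = 10 Wi (P80^-0.5 − F80^-0.5)
P80^-0.5 = F80^-0.5 + W/(10 Wi)
  = 5.4450/(10·9.4) + 1/√12771 = 0.057926 + 0.008849 = 0.066774
P80 = (1/0.066774)² = 14.9758² = 224.27 µm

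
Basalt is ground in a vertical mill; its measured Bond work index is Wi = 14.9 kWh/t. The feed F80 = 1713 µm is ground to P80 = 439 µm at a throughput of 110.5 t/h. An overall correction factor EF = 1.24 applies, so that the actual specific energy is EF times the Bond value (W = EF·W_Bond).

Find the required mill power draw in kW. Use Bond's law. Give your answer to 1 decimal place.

P = 481.1 kW

W = 10·Wi·(P80^(-½) − F80^(-½))
W = 10·14.9·(1/√439 − 1/√1713) = 10·14.9·(0.023566) = 3.5113 kWh/t
Corrected W = EF·W_Bond = 1.24·3.5113 = 4.3541 kWh/t
Mill draw = 4.3541 × 110.5 = 481.1 kW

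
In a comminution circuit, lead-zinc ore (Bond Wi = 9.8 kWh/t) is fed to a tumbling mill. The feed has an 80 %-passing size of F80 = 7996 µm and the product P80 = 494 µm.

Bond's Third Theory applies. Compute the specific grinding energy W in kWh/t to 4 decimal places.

W = 3.3133 kWh/t

W_Bond = 10·Wi·(1/√P₈₀ − 1/√F₈₀)
1/√494 = 0.044992;  1/√7996 = 0.011183
W = 10·9.8·(0.044992 − 0.011183) = 3.3133 kWh/t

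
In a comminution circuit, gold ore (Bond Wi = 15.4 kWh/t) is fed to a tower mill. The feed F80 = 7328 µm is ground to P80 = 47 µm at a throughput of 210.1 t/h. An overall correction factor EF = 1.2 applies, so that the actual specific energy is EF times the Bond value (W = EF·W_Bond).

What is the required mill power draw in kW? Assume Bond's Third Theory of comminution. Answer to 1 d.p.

P = 5209.9 kW

W = 10 Wi (1/√P80 − 1/√F80)  [Bond]
W = 10·15.4·(1/√47 − 1/√7328) = 10·15.4·(0.134183) = 20.6642 kWh/t
Apply correction: 20.6642 × 1.2 = 24.7971 kWh/t
Power = W × throughput = 24.7971 kWh/t × 210.1 t/h = 5209.9 kW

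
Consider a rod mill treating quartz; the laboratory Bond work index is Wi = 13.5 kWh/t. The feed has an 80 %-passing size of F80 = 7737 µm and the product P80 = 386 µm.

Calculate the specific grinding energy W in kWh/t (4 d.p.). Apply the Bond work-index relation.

W = 10 Wi (1/√P80 − 1/√F80)  [Bond]
1/√386 = 0.050899;  1/√7737 = 0.011369
W = 10·13.5·(0.050899 − 0.011369) = 5.3365 kWh/t

W = 5.3365 kWh/t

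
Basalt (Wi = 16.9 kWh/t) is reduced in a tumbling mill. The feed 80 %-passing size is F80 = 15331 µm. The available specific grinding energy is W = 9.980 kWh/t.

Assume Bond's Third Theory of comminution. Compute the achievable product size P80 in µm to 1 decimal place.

P80 = 221.9 µm

W_Bond = 10·Wi·(1/√P₈₀ − 1/√F₈₀)
⇒ 1/√P80 = W/(10·Wi) + 1/√F80
  = 9.9800/(10·16.9) + 1/√15331 = 0.059053 + 0.008076 = 0.067130
P80 = (1/0.067130)² = 14.8966² = 221.91 µm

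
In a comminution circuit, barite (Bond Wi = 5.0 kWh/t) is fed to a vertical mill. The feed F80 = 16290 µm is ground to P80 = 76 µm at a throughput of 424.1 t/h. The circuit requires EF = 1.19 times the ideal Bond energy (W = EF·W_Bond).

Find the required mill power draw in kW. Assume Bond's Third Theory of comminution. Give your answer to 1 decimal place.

P = 2696.8 kW

W = 10 Wi (P80^-0.5 − F80^-0.5)
W = 10·5.0·(1/√76 − 1/√16290) = 10·5.0·(0.106873) = 5.3436 kWh/t
W_actual = 1.19 × 5.3436 = 6.3589 kWh/t
P = W·T = 6.3589·424.1 = 2696.8 kW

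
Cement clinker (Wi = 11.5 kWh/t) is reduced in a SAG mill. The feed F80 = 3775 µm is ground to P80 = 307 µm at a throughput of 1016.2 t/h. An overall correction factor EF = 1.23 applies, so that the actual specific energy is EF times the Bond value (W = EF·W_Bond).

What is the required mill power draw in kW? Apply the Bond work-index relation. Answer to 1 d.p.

Bond: W = 10·Wi·(1/√P80 − 1/√F80)
W = 10·11.5·(1/√307 − 1/√3775) = 10·11.5·(0.040797) = 4.6917 kWh/t
W_actual = 1.23 × 4.6917 = 5.7708 kWh/t
Mill draw = 5.7708 × 1016.2 = 5864.3 kW

P = 5864.3 kW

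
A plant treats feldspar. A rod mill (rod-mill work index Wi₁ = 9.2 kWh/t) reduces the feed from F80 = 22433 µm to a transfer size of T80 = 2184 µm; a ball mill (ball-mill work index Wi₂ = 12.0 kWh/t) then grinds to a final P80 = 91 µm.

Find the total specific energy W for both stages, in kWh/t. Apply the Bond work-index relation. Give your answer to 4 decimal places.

W = 10·Wi·(P80^(-½) − F80^(-½))
Stage 1 (22433→2184 µm, Wi₁=9.2): W₁ = 10·9.2·(0.021398 − 0.006677) = 1.3544 kWh/t
Stage 2 (2184→91 µm, Wi₂=12.0): W₂ = 10·12.0·(0.104828 − 0.021398) = 10.0117 kWh/t
W = W₁ + W₂ = 1.3544 + 10.0117 = 11.3660 kWh/t

W = 11.3660 kWh/t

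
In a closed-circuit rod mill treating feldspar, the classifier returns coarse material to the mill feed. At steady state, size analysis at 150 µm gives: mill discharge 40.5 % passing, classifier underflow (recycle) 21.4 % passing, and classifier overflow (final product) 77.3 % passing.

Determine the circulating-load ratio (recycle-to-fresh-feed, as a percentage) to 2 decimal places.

CL = 192.67 %

Two-product formula at 150 µm:
d + r·d = r·u + o → r(d−u) = o−d
r = (77.3 − 40.5)/(40.5 − 21.4) = 36.8/19.1 = 1.9267
CL = 100·r = 192.67 %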